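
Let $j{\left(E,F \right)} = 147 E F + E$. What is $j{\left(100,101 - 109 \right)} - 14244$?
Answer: $-131744$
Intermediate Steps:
$j{\left(E,F \right)} = E + 147 E F$ ($j{\left(E,F \right)} = 147 E F + E = E + 147 E F$)
$j{\left(100,101 - 109 \right)} - 14244 = 100 \left(1 + 147 \left(101 - 109\right)\right) - 14244 = 100 \left(1 + 147 \left(-8\right)\right) - 14244 = 100 \left(1 - 1176\right) - 14244 = 100 \left(-1175\right) - 14244 = -117500 - 14244 = -131744$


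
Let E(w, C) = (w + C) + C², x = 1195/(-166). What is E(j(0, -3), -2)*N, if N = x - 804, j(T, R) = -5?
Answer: 403977/166 ≈ 2433.6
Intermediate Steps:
x = -1195/166 (x = 1195*(-1/166) = -1195/166 ≈ -7.1988)
E(w, C) = C + w + C² (E(w, C) = (C + w) + C² = C + w + C²)
N = -134659/166 (N = -1195/166 - 804 = -134659/166 ≈ -811.20)
E(j(0, -3), -2)*N = (-2 - 5 + (-2)²)*(-134659/166) = (-2 - 5 + 4)*(-134659/166) = -3*(-134659/166) = 403977/166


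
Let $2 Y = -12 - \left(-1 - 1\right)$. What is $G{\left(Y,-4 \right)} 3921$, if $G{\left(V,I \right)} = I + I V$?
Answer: $62736$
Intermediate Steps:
$Y = -5$ ($Y = \frac{-12 - \left(-1 - 1\right)}{2} = \frac{-12 - -2}{2} = \frac{-12 + 2}{2} = \frac{1}{2} \left(-10\right) = -5$)
$G{\left(Y,-4 \right)} 3921 = - 4 \left(1 - 5\right) 3921 = \left(-4\right) \left(-4\right) 3921 = 16 \cdot 3921 = 62736$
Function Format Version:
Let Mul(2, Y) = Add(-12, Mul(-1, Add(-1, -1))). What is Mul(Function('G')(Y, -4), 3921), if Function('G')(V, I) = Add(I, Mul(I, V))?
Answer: 62736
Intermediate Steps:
Y = -5 (Y = Mul(Rational(1, 2), Add(-12, Mul(-1, Add(-1, -1)))) = Mul(Rational(1, 2), Add(-12, Mul(-1, -2))) = Mul(Rational(1, 2), Add(-12, 2)) = Mul(Rational(1, 2), -10) = -5)
Mul(Function('G')(Y, -4), 3921) = Mul(Mul(-4, Add(1, -5)), 3921) = Mul(Mul(-4, -4), 3921) = Mul(16, 3921) = 62736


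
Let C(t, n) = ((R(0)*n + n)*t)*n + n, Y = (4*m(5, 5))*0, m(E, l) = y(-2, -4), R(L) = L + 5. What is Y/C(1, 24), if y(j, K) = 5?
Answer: 0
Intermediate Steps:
R(L) = 5 + L
m(E, l) = 5
Y = 0 (Y = (4*5)*0 = 20*0 = 0)
C(t, n) = n + 6*t*n² (C(t, n) = (((5 + 0)*n + n)*t)*n + n = ((5*n + n)*t)*n + n = ((6*n)*t)*n + n = (6*n*t)*n + n = 6*t*n² + n = n + 6*t*n²)
Y/C(1, 24) = 0/((24*(1 + 6*24*1))) = 0/((24*(1 + 144))) = 0/((24*145)) = 0/3480 = 0*(1/3480) = 0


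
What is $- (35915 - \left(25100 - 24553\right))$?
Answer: $-35368$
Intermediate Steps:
$- (35915 - \left(25100 - 24553\right)) = - (35915 - 547) = \left(-1\right) 35368 = -35368$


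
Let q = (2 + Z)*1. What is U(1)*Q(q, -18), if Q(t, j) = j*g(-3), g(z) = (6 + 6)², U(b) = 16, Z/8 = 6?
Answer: -41472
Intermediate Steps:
Z = 48 (Z = 8*6 = 48)
q = 50 (q = (2 + 48)*1 = 50*1 = 50)
g(z) = 144 (g(z) = 12² = 144)
Q(t, j) = 144*j (Q(t, j) = j*144 = 144*j)
U(1)*Q(q, -18) = 16*(144*(-18)) = 16*(-2592) = -41472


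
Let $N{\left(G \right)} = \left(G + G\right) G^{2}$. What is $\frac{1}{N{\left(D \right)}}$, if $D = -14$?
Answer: $- \frac{1}{5488} \approx -0.00018222$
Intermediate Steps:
$N{\left(G \right)} = 2 G^{3}$ ($N{\left(G \right)} = 2 G G^{2} = 2 G^{3}$)
$\frac{1}{N{\left(D \right)}} = \frac{1}{2 \left(-14\right)^{3}} = \frac{1}{2 \left(-2744\right)} = \frac{1}{-5488} = - \frac{1}{5488}$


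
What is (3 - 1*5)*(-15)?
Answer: 30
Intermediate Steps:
(3 - 1*5)*(-15) = (3 - 5)*(-15) = -2*(-15) = 30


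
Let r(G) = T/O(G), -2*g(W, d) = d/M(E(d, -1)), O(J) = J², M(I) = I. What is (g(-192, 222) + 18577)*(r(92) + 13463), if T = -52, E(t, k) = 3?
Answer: 132040466325/529 ≈ 2.4960e+8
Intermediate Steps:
g(W, d) = -d/6 (g(W, d) = -d/(2*3) = -d/6)
r(G) = -52/G²
(g(-192, 222) + 18577)*(r(92) + 13463) = (-⅙*222 + 18577)*(-52/92² + 13463) = (-37 + 18577)*(-52*1/8464 + 13463) = 18540*(-13/2116 + 13463) = 18540*(28487695/2116) = 132040466325/529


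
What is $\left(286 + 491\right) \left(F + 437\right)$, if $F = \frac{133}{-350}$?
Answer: $\frac{16962687}{50} \approx 3.3925 \cdot 10^{5}$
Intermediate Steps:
$F = - \frac{19}{50}$ ($F = 133 \left(- \frac{1}{350}\right) = - \frac{19}{50} \approx -0.38$)
$\left(286 + 491\right) \left(F + 437\right) = \left(286 + 491\right) \left(- \frac{19}{50} + 437\right) = 777 \cdot \frac{21831}{50} = \frac{16962687}{50}$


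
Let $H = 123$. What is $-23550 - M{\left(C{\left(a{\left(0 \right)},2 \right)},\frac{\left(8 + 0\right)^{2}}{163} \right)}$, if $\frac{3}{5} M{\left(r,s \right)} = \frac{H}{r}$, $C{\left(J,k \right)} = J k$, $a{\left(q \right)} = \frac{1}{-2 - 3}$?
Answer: $- \frac{46075}{2} \approx -23038.0$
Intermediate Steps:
$a{\left(q \right)} = - \frac{1}{5}$ ($a{\left(q \right)} = \frac{1}{-5} = - \frac{1}{5}$)
$M{\left(r,s \right)} = \frac{205}{r}$ ($M{\left(r,s \right)} = \frac{5 \frac{123}{r}}{3} = \frac{205}{r}$)
$-23550 - M{\left(C{\left(a{\left(0 \right)},2 \right)},\frac{\left(8 + 0\right)^{2}}{163} \right)} = -23550 - \frac{205}{\left(- \frac{1}{5}\right) 2} = -23550 - \frac{205}{- \frac{2}{5}} = -23550 - 205 \left(- \frac{5}{2}\right) = -23550 - - \frac{1025}{2} = -23550 + \frac{1025}{2} = - \frac{46075}{2}$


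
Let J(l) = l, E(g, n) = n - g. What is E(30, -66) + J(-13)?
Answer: -109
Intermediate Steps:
E(30, -66) + J(-13) = (-66 - 1*30) - 13 = (-66 - 30) - 13 = -96 - 13 = -109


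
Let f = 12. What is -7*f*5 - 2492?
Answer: -2912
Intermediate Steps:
-7*f*5 - 2492 = -7*12*5 - 2492 = -84*5 - 2492 = -420 - 2492 = -2912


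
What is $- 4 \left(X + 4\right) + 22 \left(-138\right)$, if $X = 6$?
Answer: $-3076$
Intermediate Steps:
$- 4 \left(X + 4\right) + 22 \left(-138\right) = - 4 \left(6 + 4\right) + 22 \left(-138\right) = \left(-4\right) 10 - 3036 = -40 - 3036 = -3076$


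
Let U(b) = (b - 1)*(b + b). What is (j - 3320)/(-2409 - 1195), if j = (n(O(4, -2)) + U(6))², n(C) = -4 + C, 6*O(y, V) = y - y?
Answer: 46/901 ≈ 0.051054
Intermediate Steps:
O(y, V) = 0 (O(y, V) = (y - y)/6 = (⅙)*0 = 0)
U(b) = 2*b*(-1 + b) (U(b) = (-1 + b)*(2*b) = 2*b*(-1 + b))
j = 3136 (j = ((-4 + 0) + 2*6*(-1 + 6))² = (-4 + 2*6*5)² = (-4 + 60)² = 56² = 3136)
(j - 3320)/(-2409 - 1195) = (3136 - 3320)/(-2409 - 1195) = -184/(-3604) = -184*(-1/3604) = 46/901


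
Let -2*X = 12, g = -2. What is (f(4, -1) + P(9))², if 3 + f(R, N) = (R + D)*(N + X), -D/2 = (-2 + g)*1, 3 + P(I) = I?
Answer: 6561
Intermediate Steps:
P(I) = -3 + I
X = -6 (X = -½*12 = -6)
D = 8 (D = -2*(-2 - 2) = -(-8) = -2*(-4) = 8)
f(R, N) = -3 + (-6 + N)*(8 + R) (f(R, N) = -3 + (R + 8)*(N - 6) = -3 + (8 + R)*(-6 + N) = -3 + (-6 + N)*(8 + R))
(f(4, -1) + P(9))² = ((-51 - 6*4 + 8*(-1) - 1*4) + (-3 + 9))² = ((-51 - 24 - 8 - 4) + 6)² = (-87 + 6)² = (-81)² = 6561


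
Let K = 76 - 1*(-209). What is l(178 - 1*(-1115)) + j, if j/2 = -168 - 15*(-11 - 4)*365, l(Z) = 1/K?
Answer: 46715491/285 ≈ 1.6391e+5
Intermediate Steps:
K = 285 (K = 76 + 209 = 285)
l(Z) = 1/285
j = 163914 (j = 2*(-168 - 15*(-11 - 4)*365) = 2*(-168 - 15*(-15)*365) = 2*(-168 + 225*365) = 2*(-168 + 82125) = 2*81957 = 163914)
l(178 - 1*(-1115)) + j = 1/285 + 163914 = 46715491/285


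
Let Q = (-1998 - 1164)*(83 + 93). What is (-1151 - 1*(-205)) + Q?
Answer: -557458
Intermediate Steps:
Q = -556512 (Q = -3162*176 = -556512)
(-1151 - 1*(-205)) + Q = (-1151 - 1*(-205)) - 556512 = (-1151 + 205) - 556512 = -946 - 556512 = -557458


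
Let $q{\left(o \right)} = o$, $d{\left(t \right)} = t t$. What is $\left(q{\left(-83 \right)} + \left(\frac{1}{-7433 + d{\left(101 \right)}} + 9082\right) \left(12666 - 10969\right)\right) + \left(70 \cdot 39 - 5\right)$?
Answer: $\frac{42668157025}{2768} \approx 1.5415 \cdot 10^{7}$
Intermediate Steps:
$d{\left(t \right)} = t^{2}$
$\left(q{\left(-83 \right)} + \left(\frac{1}{-7433 + d{\left(101 \right)}} + 9082\right) \left(12666 - 10969\right)\right) + \left(70 \cdot 39 - 5\right) = \left(-83 + \left(\frac{1}{-7433 + 101^{2}} + 9082\right) \left(12666 - 10969\right)\right) + \left(70 \cdot 39 - 5\right) = \left(-83 + \left(\frac{1}{-7433 + 10201} + 9082\right) 1697\right) + \left(2730 - 5\right) = \left(-83 + \left(\frac{1}{2768} + 9082\right) 1697\right) + 2725 = \left(-83 + \frac{25138977}{2768} \cdot 1697\right) + 2725 = \left(-83 + \frac{42660843969}{2768}\right) + 2725 = \frac{42660614225}{2768} + 2725 = \frac{42668157025}{2768}$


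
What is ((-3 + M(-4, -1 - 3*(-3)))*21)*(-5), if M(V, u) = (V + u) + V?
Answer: 315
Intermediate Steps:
M(V, u) = u + 2*V
((-3 + M(-4, -1 - 3*(-3)))*21)*(-5) = ((-3 + ((-1 - 3*(-3)) + 2*(-4)))*21)*(-5) = ((-3 + ((-1 + 9) - 8))*21)*(-5) = ((-3 + (8 - 8))*21)*(-5) = ((-3 + 0)*21)*(-5) = -3*21*(-5) = -63*(-5) = 315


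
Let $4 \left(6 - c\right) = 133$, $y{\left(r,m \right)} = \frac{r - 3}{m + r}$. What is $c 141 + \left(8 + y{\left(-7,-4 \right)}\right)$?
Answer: $- \frac{168667}{44} \approx -3833.3$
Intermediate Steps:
$y{\left(r,m \right)} = \frac{-3 + r}{m + r}$
$c = - \frac{109}{4}$ ($c = 6 - \frac{133}{4} = - \frac{109}{4} \approx -27.25$)
$c 141 + \left(8 + y{\left(-7,-4 \right)}\right) = \left(- \frac{109}{4}\right) 141 + \left(8 + \frac{-3 - 7}{-4 - 7}\right) = - \frac{15369}{4} + \left(8 + \frac{1}{-11} \left(-10\right)\right) = - \frac{15369}{4} + \left(8 - - \frac{10}{11}\right) = - \frac{15369}{4} + \left(8 + \frac{10}{11}\right) = - \frac{15369}{4} + \frac{98}{11} = - \frac{168667}{44}$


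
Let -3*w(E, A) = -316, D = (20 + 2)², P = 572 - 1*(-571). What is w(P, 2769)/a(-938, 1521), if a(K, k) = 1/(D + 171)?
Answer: 206980/3 ≈ 68993.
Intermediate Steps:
P = 1143 (P = 572 + 571 = 1143)
D = 484 (D = 22² = 484)
w(E, A) = 316/3 (w(E, A) = -⅓*(-316) = 316/3)
a(K, k) = 1/655 (a(K, k) = 1/(484 + 171) = 1/655)
w(P, 2769)/a(-938, 1521) = 316/(3*(1/655)) = (316/3)*655 = 206980/3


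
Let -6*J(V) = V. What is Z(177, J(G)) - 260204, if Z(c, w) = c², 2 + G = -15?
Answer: -228875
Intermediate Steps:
G = -17 (G = -2 - 15 = -17)
J(V) = -V/6
Z(177, J(G)) - 260204 = 177² - 260204 = 31329 - 260204 = -228875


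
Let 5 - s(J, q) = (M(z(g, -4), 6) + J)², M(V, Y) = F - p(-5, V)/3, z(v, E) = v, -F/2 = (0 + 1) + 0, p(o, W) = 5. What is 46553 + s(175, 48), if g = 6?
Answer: 154826/9 ≈ 17203.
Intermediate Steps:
F = -2 (F = -2*((0 + 1) + 0) = -2*(1 + 0) = -2*1 = -2)
M(V, Y) = -11/3 (M(V, Y) = -2 - 5/3 = -11/3)
s(J, q) = 5 - (-11/3 + J)²
46553 + s(175, 48) = 46553 + (5 - (-11 + 3*175)²/9) = 46553 + (5 - (-11 + 525)²/9) = 46553 + (5 - ⅑*514²) = 46553 + (5 - ⅑*264196) = 46553 + (5 - 264196/9) = 46553 - 264151/9 = 154826/9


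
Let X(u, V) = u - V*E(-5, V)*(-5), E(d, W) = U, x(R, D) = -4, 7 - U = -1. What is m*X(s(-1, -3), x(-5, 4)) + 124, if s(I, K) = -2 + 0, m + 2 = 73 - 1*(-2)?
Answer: -11702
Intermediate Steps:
m = 73 (m = -2 + (73 - 1*(-2)) = -2 + (73 + 2) = -2 + 75 = 73)
s(I, K) = -2
U = 8 (U = 7 - 1*(-1) = 7 + 1 = 8)
E(d, W) = 8
X(u, V) = u + 40*V (X(u, V) = u - V*8*(-5) = u - 8*V*(-5) = u - (-40)*V = u + 40*V)
m*X(s(-1, -3), x(-5, 4)) + 124 = 73*(-2 + 40*(-4)) + 124 = 73*(-2 - 160) + 124 = 73*(-162) + 124 = -11826 + 124 = -11702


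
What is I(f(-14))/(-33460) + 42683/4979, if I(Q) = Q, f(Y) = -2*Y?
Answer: 51001206/5949905 ≈ 8.5718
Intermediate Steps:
I(f(-14))/(-33460) + 42683/4979 = -2*(-14)/(-33460) + 42683/4979 = 28*(-1/33460) + 42683*(1/4979) = -1/1195 + 42683/4979 = 51001206/5949905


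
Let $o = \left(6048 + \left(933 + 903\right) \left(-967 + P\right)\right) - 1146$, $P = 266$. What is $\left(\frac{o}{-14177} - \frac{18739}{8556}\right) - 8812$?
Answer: $- \frac{1058177330843}{121298412} \approx -8723.8$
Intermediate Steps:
$o = -1282134$ ($o = \left(6048 + \left(933 + 903\right) \left(-967 + 266\right)\right) - 1146 = \left(6048 + 1836 \left(-701\right)\right) - 1146 = \left(6048 - 1287036\right) - 1146 = -1280988 - 1146 = -1282134$)
$\left(\frac{o}{-14177} - \frac{18739}{8556}\right) - 8812 = \left(- \frac{1282134}{-14177} - \frac{18739}{8556}\right) - 8812 = \left(\left(-1282134\right) \left(- \frac{1}{14177}\right) - \frac{18739}{8556}\right) - 8812 = \left(\frac{1282134}{14177} - \frac{18739}{8556}\right) - 8812 = \frac{10704275701}{121298412} - 8812 = - \frac{1058177330843}{121298412}$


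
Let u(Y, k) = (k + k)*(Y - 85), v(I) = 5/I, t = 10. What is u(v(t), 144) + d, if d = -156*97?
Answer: -39468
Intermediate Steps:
u(Y, k) = 2*k*(-85 + Y) (u(Y, k) = (2*k)*(-85 + Y) = 2*k*(-85 + Y))
d = -15132
u(v(t), 144) + d = 2*144*(-85 + 5/10) - 15132 = 2*144*(-85 + 5*(⅒)) - 15132 = 2*144*(-85 + ½) - 15132 = 2*144*(-169/2) - 15132 = -24336 - 15132 = -39468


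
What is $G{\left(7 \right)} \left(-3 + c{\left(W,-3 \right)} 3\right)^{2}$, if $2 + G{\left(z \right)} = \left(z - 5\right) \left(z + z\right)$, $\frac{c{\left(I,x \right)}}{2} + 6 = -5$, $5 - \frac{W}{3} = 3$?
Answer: $123786$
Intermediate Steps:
$W = 6$ ($W = 15 - 9 = 6$)
$c{\left(I,x \right)} = -22$ ($c{\left(I,x \right)} = -12 + 2 \left(-5\right) = -12 - 10 = -22$)
$G{\left(z \right)} = -2 + 2 z \left(-5 + z\right)$ ($G{\left(z \right)} = -2 + \left(z - 5\right) \left(z + z\right) = -2 + \left(-5 + z\right) 2 z = -2 + 2 z \left(-5 + z\right)$)
$G{\left(7 \right)} \left(-3 + c{\left(W,-3 \right)} 3\right)^{2} = \left(-2 - 70 + 2 \cdot 7^{2}\right) \left(-3 - 66\right)^{2} = \left(-2 - 70 + 2 \cdot 49\right) \left(-3 - 66\right)^{2} = \left(-2 - 70 + 98\right) \left(-69\right)^{2} = 26 \cdot 4761 = 123786$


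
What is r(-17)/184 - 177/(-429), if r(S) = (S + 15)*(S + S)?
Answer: 5145/6578 ≈ 0.78215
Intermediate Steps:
r(S) = 2*S*(15 + S) (r(S) = (15 + S)*(2*S) = 2*S*(15 + S))
r(-17)/184 - 177/(-429) = (2*(-17)*(15 - 17))/184 - 177/(-429) = (2*(-17)*(-2))*(1/184) - 177*(-1/429) = 68*(1/184) + 59/143 = 17/46 + 59/143 = 5145/6578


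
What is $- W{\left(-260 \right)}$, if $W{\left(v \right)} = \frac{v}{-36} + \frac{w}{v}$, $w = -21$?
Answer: $- \frac{17089}{2340} \approx -7.303$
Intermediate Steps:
$W{\left(v \right)} = - \frac{21}{v} - \frac{v}{36}$ ($W{\left(v \right)} = \frac{v}{-36} - \frac{21}{v} = v \left(- \frac{1}{36}\right) - \frac{21}{v} = - \frac{v}{36} - \frac{21}{v} = - \frac{21}{v} - \frac{v}{36}$)
$- W{\left(-260 \right)} = - (- \frac{21}{-260} - - \frac{65}{9}) = - (\left(-21\right) \left(- \frac{1}{260}\right) + \frac{65}{9}) = - (\frac{21}{260} + \frac{65}{9}) = \left(-1\right) \frac{17089}{2340} = - \frac{17089}{2340}$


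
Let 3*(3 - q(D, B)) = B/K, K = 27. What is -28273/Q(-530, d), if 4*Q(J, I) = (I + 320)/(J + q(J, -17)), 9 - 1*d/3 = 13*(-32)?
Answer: 965127128/25839 ≈ 37352.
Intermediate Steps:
q(D, B) = 3 - B/81 (q(D, B) = 3 - B/(3*27) = 3 - B/81)
d = 1275 (d = 27 - 39*(-32) = 27 - 3*(-416) = 27 + 1248 = 1275)
Q(J, I) = (320 + I)/(4*(260/81 + J)) (Q(J, I) = ((I + 320)/(J + (3 - 1/81*(-17))))/4 = ((320 + I)/(J + (3 + 17/81)))/4 = ((320 + I)/(J + 260/81))/4 = ((320 + I)/(260/81 + J))/4 = (320 + I)/(4*(260/81 + J)))
-28273/Q(-530, d) = -28273*4*(260 + 81*(-530))/(81*(320 + 1275)) = -28273/((81/4)*1595/(260 - 42930)) = -28273/((81/4)*1595/(-42670)) = -28273/((81/4)*(-1/42670)*1595) = -28273/(-25839/34136) = -28273*(-34136/25839) = 965127128/25839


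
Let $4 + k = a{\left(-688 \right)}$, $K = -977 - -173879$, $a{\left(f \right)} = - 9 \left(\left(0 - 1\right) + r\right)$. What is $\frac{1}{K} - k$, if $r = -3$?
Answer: $- \frac{5532863}{172902} \approx -32.0$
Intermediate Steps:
$a{\left(f \right)} = 36$ ($a{\left(f \right)} = - 9 \left(\left(0 - 1\right) - 3\right) = - 9 \left(-1 - 3\right) = \left(-9\right) \left(-4\right) = 36$)
$K = 172902$ ($K = -977 + 173879 = 172902$)
$k = 32$ ($k = -4 + 36 = 32$)
$\frac{1}{K} - k = \frac{1}{172902} - 32 = - \frac{5532863}{172902}$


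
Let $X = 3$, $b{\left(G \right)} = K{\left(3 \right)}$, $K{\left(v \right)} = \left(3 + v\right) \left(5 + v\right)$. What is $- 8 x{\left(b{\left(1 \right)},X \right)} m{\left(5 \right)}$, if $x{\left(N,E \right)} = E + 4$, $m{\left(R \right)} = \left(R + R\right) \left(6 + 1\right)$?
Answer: $-3920$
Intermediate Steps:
$b{\left(G \right)} = 48$ ($b{\left(G \right)} = 15 + 3^{2} + 8 \cdot 3 = 15 + 9 + 24 = 48$)
$m{\left(R \right)} = 14 R$ ($m{\left(R \right)} = 2 R 7 = 14 R$)
$x{\left(N,E \right)} = 4 + E$
$- 8 x{\left(b{\left(1 \right)},X \right)} m{\left(5 \right)} = - 8 \left(4 + 3\right) 14 \cdot 5 = \left(-8\right) 7 \cdot 70 = \left(-56\right) 70 = -3920$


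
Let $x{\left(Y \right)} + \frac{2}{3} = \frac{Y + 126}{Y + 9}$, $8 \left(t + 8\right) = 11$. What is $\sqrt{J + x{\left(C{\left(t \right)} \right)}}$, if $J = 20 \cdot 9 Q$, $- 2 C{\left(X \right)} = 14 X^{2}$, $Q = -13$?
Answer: $\frac{i \sqrt{7672637133537}}{57261} \approx 48.374 i$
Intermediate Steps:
$t = - \frac{53}{8}$ ($t = -8 + \frac{1}{8} \cdot 11 = -8 + \frac{11}{8} = - \frac{53}{8} \approx -6.625$)
$C{\left(X \right)} = - 7 X^{2}$ ($C{\left(X \right)} = - \frac{14 X^{2}}{2} = - 7 X^{2}$)
$x{\left(Y \right)} = - \frac{2}{3} + \frac{126 + Y}{9 + Y}$ ($x{\left(Y \right)} = - \frac{2}{3} + \frac{Y + 126}{Y + 9} = - \frac{2}{3} + \frac{126 + Y}{9 + Y}$)
$J = -2340$ ($J = 20 \cdot 9 \left(-13\right) = 180 \left(-13\right) = -2340$)
$\sqrt{J + x{\left(C{\left(t \right)} \right)}} = \sqrt{-2340 + \frac{360 - 7 \left(- \frac{53}{8}\right)^{2}}{3 \left(9 - 7 \left(- \frac{53}{8}\right)^{2}\right)}} = \sqrt{-2340 + \frac{360 - \frac{19663}{64}}{3 \left(9 - \frac{19663}{64}\right)}} = \sqrt{-2340 + \frac{1}{3} \frac{1}{- \frac{19087}{64}} \cdot \frac{3377}{64}} = \sqrt{-2340 + \frac{1}{3} \left(- \frac{64}{19087}\right) \frac{3377}{64}} = \sqrt{-2340 - \frac{3377}{57261}} = \sqrt{- \frac{133994117}{57261}} = \frac{i \sqrt{7672637133537}}{57261}$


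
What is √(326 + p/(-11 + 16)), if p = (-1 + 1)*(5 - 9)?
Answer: √326 ≈ 18.055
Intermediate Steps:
p = 0 (p = 0*(-4) = 0)
√(326 + p/(-11 + 16)) = √(326 + 0/(-11 + 16)) = √(326 + 0/5) = √(326 + 0*(⅕)) = √(326 + 0) = √326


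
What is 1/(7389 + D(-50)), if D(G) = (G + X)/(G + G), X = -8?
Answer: 50/369479 ≈ 0.00013533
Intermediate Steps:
D(G) = (-8 + G)/(2*G) (D(G) = (G - 8)/(G + G) = (-8 + G)/((2*G)) = (-8 + G)*(1/(2*G)) = (-8 + G)/(2*G))
1/(7389 + D(-50)) = 1/(7389 + (½)*(-8 - 50)/(-50)) = 1/(7389 + (½)*(-1/50)*(-58)) = 1/(7389 + 29/50) = 1/(369479/50) = 50/369479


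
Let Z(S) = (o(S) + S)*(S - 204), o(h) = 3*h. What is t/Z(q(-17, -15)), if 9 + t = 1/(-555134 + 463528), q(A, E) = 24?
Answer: 164891/316590336 ≈ 0.00052083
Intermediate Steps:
Z(S) = 4*S*(-204 + S) (Z(S) = (3*S + S)*(S - 204) = (4*S)*(-204 + S) = 4*S*(-204 + S))
t = -824455/91606 (t = -9 + 1/(-555134 + 463528) = -9 + 1/(-91606) = -9 - 1/91606 = -824455/91606 ≈ -9.0000)
t/Z(q(-17, -15)) = -824455*1/(96*(-204 + 24))/91606 = -824455/(91606*(4*24*(-180))) = -824455/91606/(-17280) = -824455/91606*(-1/17280) = 164891/316590336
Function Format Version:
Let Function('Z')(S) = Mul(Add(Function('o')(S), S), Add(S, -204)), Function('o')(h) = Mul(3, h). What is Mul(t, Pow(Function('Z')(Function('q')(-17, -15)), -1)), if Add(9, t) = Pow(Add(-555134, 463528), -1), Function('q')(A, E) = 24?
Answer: Rational(164891, 316590336) ≈ 0.00052083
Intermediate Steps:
Function('Z')(S) = Mul(4, S, Add(-204, S)) (Function('Z')(S) = Mul(Add(Mul(3, S), S), Add(S, -204)) = Mul(Mul(4, S), Add(-204, S)) = Mul(4, S, Add(-204, S)))
t = Rational(-824455, 91606) (t = Add(-9, Pow(Add(-555134, 463528), -1)) = Add(-9, Pow(-91606, -1)) = Add(-9, Rational(-1, 91606)) = Rational(-824455, 91606) ≈ -9.0000)
Mul(t, Pow(Function('Z')(Function('q')(-17, -15)), -1)) = Mul(Rational(-824455, 91606), Pow(Mul(4, 24, Add(-204, 24)), -1)) = Mul(Rational(-824455, 91606), Pow(Mul(4, 24, -180), -1)) = Mul(Rational(-824455, 91606), Pow(-17280, -1)) = Mul(Rational(-824455, 91606), Rational(-1, 17280)) = Rational(164891, 316590336)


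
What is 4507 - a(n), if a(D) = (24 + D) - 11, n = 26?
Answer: 4468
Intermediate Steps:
a(D) = 13 + D
4507 - a(n) = 4507 - (13 + 26) = 4507 - 1*39 = 4507 - 39 = 4468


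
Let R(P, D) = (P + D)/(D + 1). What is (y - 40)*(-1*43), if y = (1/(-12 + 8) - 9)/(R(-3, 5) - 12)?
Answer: 236027/140 ≈ 1685.9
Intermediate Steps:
R(P, D) = (D + P)/(1 + D)
y = 111/140 (y = (1/(-12 + 8) - 9)/((5 - 3)/(1 + 5) - 12) = (1/(-4) - 9)/(2/6 - 12) = (-1/4 - 9)/((1/6)*2 - 12) = -37/(4*(1/3 - 12)) = -37/(4*(-35/3)) = -37/4*(-3/35) = 111/140 ≈ 0.79286)
(y - 40)*(-1*43) = (111/140 - 40)*(-1*43) = -5489/140*(-43) = 236027/140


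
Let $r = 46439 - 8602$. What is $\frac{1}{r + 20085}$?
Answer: $\frac{1}{57922} \approx 1.7265 \cdot 10^{-5}$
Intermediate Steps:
$r = 37837$ ($r = 46439 - 8602 = 37837$)
$\frac{1}{r + 20085} = \frac{1}{37837 + 20085} = \frac{1}{57922}$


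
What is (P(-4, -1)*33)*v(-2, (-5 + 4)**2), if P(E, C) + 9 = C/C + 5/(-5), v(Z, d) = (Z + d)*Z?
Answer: -594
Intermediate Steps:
v(Z, d) = Z*(Z + d)
P(E, C) = -9 (P(E, C) = -9 + (C/C + 5/(-5)) = -9 + (1 + 5*(-1/5)) = -9 + (1 - 1) = -9 + 0 = -9)
(P(-4, -1)*33)*v(-2, (-5 + 4)**2) = (-9*33)*(-2*(-2 + (-5 + 4)**2)) = -(-594)*(-2 + (-1)**2) = -(-594)*(-2 + 1) = -(-594)*(-1) = -297*2 = -594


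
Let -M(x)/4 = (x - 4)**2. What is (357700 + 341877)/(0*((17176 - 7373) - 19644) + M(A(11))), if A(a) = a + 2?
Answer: -699577/324 ≈ -2159.2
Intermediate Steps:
A(a) = 2 + a
M(x) = -4*(-4 + x)**2 (M(x) = -4*(x - 4)**2 = -4*(-4 + x)**2)
(357700 + 341877)/(0*((17176 - 7373) - 19644) + M(A(11))) = (357700 + 341877)/(0*((17176 - 7373) - 19644) - 4*(-4 + (2 + 11))**2) = 699577/(0*(9803 - 19644) - 4*(-4 + 13)**2) = 699577/(0*(-9841) - 4*9**2) = 699577/(0 - 4*81) = 699577/(0 - 324) = 699577/(-324) = 699577*(-1/324) = -699577/324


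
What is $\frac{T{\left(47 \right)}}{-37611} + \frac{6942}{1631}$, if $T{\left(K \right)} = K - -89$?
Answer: $\frac{5323954}{1251909} \approx 4.2527$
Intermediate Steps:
$T{\left(K \right)} = 89 + K$ ($T{\left(K \right)} = K + 89 = 89 + K$)
$\frac{T{\left(47 \right)}}{-37611} + \frac{6942}{1631} = \frac{89 + 47}{-37611} + \frac{6942}{1631} = 136 \left(- \frac{1}{37611}\right) + 6942 \cdot \frac{1}{1631} = - \frac{136}{37611} + \frac{6942}{1631} = \frac{5323954}{1251909}$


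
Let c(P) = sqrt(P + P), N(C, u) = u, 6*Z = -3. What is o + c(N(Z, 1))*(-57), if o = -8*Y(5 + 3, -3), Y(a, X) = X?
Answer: 24 - 57*sqrt(2) ≈ -56.610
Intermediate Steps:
Z = -1/2 (Z = (1/6)*(-3) = -1/2 ≈ -0.50000)
o = 24 (o = -8*(-3) = 24)
c(P) = sqrt(2)*sqrt(P) (c(P) = sqrt(2*P) = sqrt(2)*sqrt(P))
o + c(N(Z, 1))*(-57) = 24 + (sqrt(2)*sqrt(1))*(-57) = 24 + (sqrt(2)*1)*(-57) = 24 + sqrt(2)*(-57) = 24 - 57*sqrt(2)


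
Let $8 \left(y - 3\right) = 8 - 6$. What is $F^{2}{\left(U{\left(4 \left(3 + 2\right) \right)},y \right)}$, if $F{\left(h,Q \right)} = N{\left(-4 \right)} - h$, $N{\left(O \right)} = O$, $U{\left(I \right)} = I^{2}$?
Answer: $163216$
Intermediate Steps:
$y = \frac{13}{4}$ ($y = 3 + \frac{8 - 6}{8} = 3 + \frac{1}{8} \cdot 2 = 3 + \frac{1}{4} = \frac{13}{4} \approx 3.25$)
$F{\left(h,Q \right)} = -4 - h$
$F^{2}{\left(U{\left(4 \left(3 + 2\right) \right)},y \right)} = \left(-4 - \left(4 \left(3 + 2\right)\right)^{2}\right)^{2} = \left(-4 - \left(4 \cdot 5\right)^{2}\right)^{2} = \left(-4 - 20^{2}\right)^{2} = \left(-4 - 400\right)^{2} = \left(-404\right)^{2} = 163216$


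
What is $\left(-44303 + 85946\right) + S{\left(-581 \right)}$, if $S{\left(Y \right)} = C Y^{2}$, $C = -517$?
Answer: $-174477394$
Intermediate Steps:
$S{\left(Y \right)} = - 517 Y^{2}$
$\left(-44303 + 85946\right) + S{\left(-581 \right)} = \left(-44303 + 85946\right) - 517 \left(-581\right)^{2} = 41643 - 174519037 = -174477394$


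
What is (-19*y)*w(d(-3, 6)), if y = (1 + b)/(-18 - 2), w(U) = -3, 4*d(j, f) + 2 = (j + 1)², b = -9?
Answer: 114/5 ≈ 22.800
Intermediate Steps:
d(j, f) = -½ + (1 + j)²/4 (d(j, f) = -½ + (j + 1)²/4 = -½ + (1 + j)²/4)
y = ⅖ (y = (1 - 9)/(-18 - 2) = -8/(-20) = -8*(-1/20) = ⅖ ≈ 0.40000)
(-19*y)*w(d(-3, 6)) = -19*⅖*(-3) = -38/5*(-3) = 114/5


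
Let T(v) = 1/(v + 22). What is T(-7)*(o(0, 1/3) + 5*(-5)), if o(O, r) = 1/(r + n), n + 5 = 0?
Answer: -353/210 ≈ -1.6810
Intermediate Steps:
n = -5 (n = -5 + 0 = -5)
o(O, r) = 1/(-5 + r) (o(O, r) = 1/(r - 5) = 1/(-5 + r))
T(v) = 1/(22 + v)
T(-7)*(o(0, 1/3) + 5*(-5)) = (1/(-5 + 1/3) + 5*(-5))/(22 - 7) = (1/(-5 + ⅓) - 25)/15 = (1/(-14/3) - 25)/15 = (-3/14 - 25)/15 = (1/15)*(-353/14) = -353/210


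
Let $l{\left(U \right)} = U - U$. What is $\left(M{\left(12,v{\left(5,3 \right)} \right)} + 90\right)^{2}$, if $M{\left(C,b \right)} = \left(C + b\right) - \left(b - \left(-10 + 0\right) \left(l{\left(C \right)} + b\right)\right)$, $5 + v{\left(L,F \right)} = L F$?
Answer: $4$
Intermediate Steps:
$l{\left(U \right)} = 0$
$v{\left(L,F \right)} = -5 + F L$ ($v{\left(L,F \right)} = -5 + L F = -5 + F L$)
$M{\left(C,b \right)} = C - 10 b$ ($M{\left(C,b \right)} = \left(C + b\right) - \left(b - \left(-10 + 0\right) \left(0 + b\right)\right) = \left(C + b\right) - 11 b = C - 10 b$)
$\left(M{\left(12,v{\left(5,3 \right)} \right)} + 90\right)^{2} = \left(\left(12 - 10 \left(-5 + 3 \cdot 5\right)\right) + 90\right)^{2} = \left(\left(12 - 10 \left(-5 + 15\right)\right) + 90\right)^{2} = \left(\left(12 - 100\right) + 90\right)^{2} = \left(-88 + 90\right)^{2} = 2^{2} = 4$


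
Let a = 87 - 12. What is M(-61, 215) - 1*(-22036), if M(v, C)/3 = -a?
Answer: 21811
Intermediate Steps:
a = 75
M(v, C) = -225 (M(v, C) = 3*(-1*75) = 3*(-75) = -225)
M(-61, 215) - 1*(-22036) = -225 - 1*(-22036) = -225 + 22036 = 21811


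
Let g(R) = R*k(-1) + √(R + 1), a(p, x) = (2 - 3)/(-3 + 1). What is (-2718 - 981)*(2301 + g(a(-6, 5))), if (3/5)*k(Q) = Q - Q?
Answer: -8511399 - 3699*√6/2 ≈ -8.5159e+6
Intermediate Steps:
k(Q) = 0 (k(Q) = 5*(Q - Q)/3 = (5/3)*0 = 0)
a(p, x) = ½ (a(p, x) = -1/(-2) = -1*(-½) = ½)
g(R) = √(1 + R) (g(R) = R*0 + √(R + 1) = 0 + √(1 + R) = √(1 + R))
(-2718 - 981)*(2301 + g(a(-6, 5))) = (-2718 - 981)*(2301 + √(1 + ½)) = -3699*(2301 + √(3/2)) = -3699*(2301 + √6/2) = -8511399 - 3699*√6/2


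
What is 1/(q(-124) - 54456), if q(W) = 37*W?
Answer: -1/59044 ≈ -1.6937e-5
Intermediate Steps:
1/(q(-124) - 54456) = 1/(37*(-124) - 54456) = 1/(-4588 - 54456) = 1/(-59044) = -1/59044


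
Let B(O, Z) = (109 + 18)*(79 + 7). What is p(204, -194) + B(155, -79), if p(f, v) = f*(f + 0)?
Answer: 52538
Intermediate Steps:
p(f, v) = f**2 (p(f, v) = f*f = f**2)
B(O, Z) = 10922 (B(O, Z) = 127*86 = 10922)
p(204, -194) + B(155, -79) = 204**2 + 10922 = 41616 + 10922 = 52538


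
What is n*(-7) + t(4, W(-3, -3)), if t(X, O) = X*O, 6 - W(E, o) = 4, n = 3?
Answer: -13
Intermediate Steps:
W(E, o) = 2 (W(E, o) = 6 - 1*4 = 6 - 4 = 2)
t(X, O) = O*X
n*(-7) + t(4, W(-3, -3)) = 3*(-7) + 2*4 = -21 + 8 = -13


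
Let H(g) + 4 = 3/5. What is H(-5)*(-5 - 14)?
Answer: 323/5 ≈ 64.600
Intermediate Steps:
H(g) = -17/5 (H(g) = -4 + 3/5 = -4 + 3*(⅕) = -4 + ⅗ = -17/5)
H(-5)*(-5 - 14) = -17*(-5 - 14)/5 = -17/5*(-19) = 323/5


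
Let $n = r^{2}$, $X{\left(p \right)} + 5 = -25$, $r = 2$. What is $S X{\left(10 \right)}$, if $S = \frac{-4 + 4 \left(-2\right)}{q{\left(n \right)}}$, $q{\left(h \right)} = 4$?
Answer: $90$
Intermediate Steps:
$X{\left(p \right)} = -30$ ($X{\left(p \right)} = -5 - 25 = -30$)
$n = 4$ ($n = 2^{2} = 4$)
$S = -3$ ($S = \frac{-4 + 4 \left(-2\right)}{4} = \left(-4 - 8\right) \frac{1}{4} = \left(-12\right) \frac{1}{4} = -3$)
$S X{\left(10 \right)} = \left(-3\right) \left(-30\right) = 90$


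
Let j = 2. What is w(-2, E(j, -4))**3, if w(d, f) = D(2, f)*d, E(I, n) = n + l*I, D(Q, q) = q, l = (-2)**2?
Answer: -512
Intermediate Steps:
l = 4
E(I, n) = n + 4*I
w(d, f) = d*f (w(d, f) = f*d = d*f)
w(-2, E(j, -4))**3 = (-2*(-4 + 4*2))**3 = (-2*(-4 + 8))**3 = (-2*4)**3 = (-8)**3 = -512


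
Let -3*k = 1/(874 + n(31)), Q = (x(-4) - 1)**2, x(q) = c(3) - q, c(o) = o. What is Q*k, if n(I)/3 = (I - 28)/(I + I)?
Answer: -744/54197 ≈ -0.013728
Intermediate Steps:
x(q) = 3 - q
n(I) = 3*(-28 + I)/(2*I) (n(I) = 3*((I - 28)/(I + I)) = 3*((-28 + I)/((2*I))) = 3*((-28 + I)*(1/(2*I))) = 3*((-28 + I)/(2*I)) = 3*(-28 + I)/(2*I))
Q = 36 (Q = ((3 - 1*(-4)) - 1)**2 = ((3 + 4) - 1)**2 = (7 - 1)**2 = 6**2 = 36)
k = -62/162591 (k = -1/(3*(874 + (3/2 - 42/31))) = -1/(3*(874 + 9/62)) = -1/(3*54197/62) = -1/3*62/54197 = -62/162591 ≈ -0.00038132)
Q*k = 36*(-62/162591) = -744/54197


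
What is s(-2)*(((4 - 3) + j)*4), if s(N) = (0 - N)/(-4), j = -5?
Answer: 8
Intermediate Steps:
s(N) = N/4 (s(N) = -N*(-1/4) = N/4)
s(-2)*(((4 - 3) + j)*4) = ((1/4)*(-2))*(((4 - 3) - 5)*4) = -(1 - 5)*4/2 = -(-2)*4 = -1/2*(-16) = 8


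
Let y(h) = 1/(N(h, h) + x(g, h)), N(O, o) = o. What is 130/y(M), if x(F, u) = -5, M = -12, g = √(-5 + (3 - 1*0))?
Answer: -2210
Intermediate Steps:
g = I*√2 (g = √(-5 + (3 + 0)) = √(-5 + 3) = √(-2) = I*√2 ≈ 1.4142*I)
y(h) = 1/(-5 + h) (y(h) = 1/(h - 5) = 1/(-5 + h))
130/y(M) = 130/(1/(-5 - 12)) = 130/(1/(-17)) = 130/(-1/17) = 130*(-17) = -2210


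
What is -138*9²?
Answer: -11178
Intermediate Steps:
-138*9² = -138*81 = -1*11178 = -11178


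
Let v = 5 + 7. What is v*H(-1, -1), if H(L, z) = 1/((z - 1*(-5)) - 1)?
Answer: 4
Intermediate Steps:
H(L, z) = 1/(4 + z) (H(L, z) = 1/((z + 5) - 1) = 1/((5 + z) - 1) = 1/(4 + z))
v = 12
v*H(-1, -1) = 12/(4 - 1) = 12/3 = 12*(⅓) = 4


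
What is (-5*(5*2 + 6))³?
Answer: -512000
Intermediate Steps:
(-5*(5*2 + 6))³ = (-5*(10 + 6))³ = (-5*16)³ = (-80)³ = -512000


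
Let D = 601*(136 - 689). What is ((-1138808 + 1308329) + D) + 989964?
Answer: 827132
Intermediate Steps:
D = -332353 (D = 601*(-553) = -332353)
((-1138808 + 1308329) + D) + 989964 = ((-1138808 + 1308329) - 332353) + 989964 = (169521 - 332353) + 989964 = -162832 + 989964 = 827132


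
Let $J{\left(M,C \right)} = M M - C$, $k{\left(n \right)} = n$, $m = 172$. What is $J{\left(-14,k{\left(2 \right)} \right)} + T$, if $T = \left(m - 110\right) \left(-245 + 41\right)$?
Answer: $-12454$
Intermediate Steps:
$J{\left(M,C \right)} = M^{2} - C$
$T = -12648$ ($T = \left(172 - 110\right) \left(-245 + 41\right) = 62 \left(-204\right) = -12648$)
$J{\left(-14,k{\left(2 \right)} \right)} + T = \left(\left(-14\right)^{2} - 2\right) - 12648 = \left(196 - 2\right) - 12648 = 194 - 12648 = -12454$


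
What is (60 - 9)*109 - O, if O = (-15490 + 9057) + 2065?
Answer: 9927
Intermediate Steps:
O = -4368 (O = -6433 + 2065 = -4368)
(60 - 9)*109 - O = (60 - 9)*109 - 1*(-4368) = 51*109 + 4368 = 5559 + 4368 = 9927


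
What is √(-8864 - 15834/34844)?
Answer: 5*I*√107623725542/17422 ≈ 94.151*I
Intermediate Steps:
√(-8864 - 15834/34844) = √(-8864 - 15834*1/34844) = √(-8864 - 7917/17422) = √(-154436525/17422) = 5*I*√107623725542/17422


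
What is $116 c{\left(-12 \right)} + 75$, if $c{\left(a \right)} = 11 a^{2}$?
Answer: $183819$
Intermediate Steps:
$116 c{\left(-12 \right)} + 75 = 116 \cdot 11 \left(-12\right)^{2} + 75 = 116 \cdot 11 \cdot 144 + 75 = 116 \cdot 1584 + 75 = 183744 + 75 = 183819$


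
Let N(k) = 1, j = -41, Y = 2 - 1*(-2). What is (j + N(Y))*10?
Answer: -400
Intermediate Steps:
Y = 4 (Y = 2 + 2 = 4)
(j + N(Y))*10 = (-41 + 1)*10 = -40*10 = -400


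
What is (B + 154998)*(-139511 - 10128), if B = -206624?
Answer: 7725263014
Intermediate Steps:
(B + 154998)*(-139511 - 10128) = (-206624 + 154998)*(-139511 - 10128) = -51626*(-149639) = 7725263014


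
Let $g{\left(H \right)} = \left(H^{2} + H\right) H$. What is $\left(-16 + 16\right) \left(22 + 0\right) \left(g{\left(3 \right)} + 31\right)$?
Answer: $0$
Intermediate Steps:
$g{\left(H \right)} = H \left(H + H^{2}\right)$ ($g{\left(H \right)} = \left(H + H^{2}\right) H = H \left(H + H^{2}\right)$)
$\left(-16 + 16\right) \left(22 + 0\right) \left(g{\left(3 \right)} + 31\right) = \left(-16 + 16\right) \left(22 + 0\right) \left(3^{2} \left(1 + 3\right) + 31\right) = 0 \cdot 22 \left(9 \cdot 4 + 31\right) = 0 \left(36 + 31\right) = 0 \cdot 67 = 0$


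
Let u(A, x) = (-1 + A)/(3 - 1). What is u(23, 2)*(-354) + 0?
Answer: -3894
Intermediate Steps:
u(A, x) = -½ + A/2 (u(A, x) = (-1 + A)/2 = (-1 + A)*(½) = -½ + A/2)
u(23, 2)*(-354) + 0 = (-½ + (½)*23)*(-354) + 0 = (-½ + 23/2)*(-354) + 0 = 11*(-354) + 0 = -3894 + 0 = -3894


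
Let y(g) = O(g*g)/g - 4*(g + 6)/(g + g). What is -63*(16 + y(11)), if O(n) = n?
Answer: -16569/11 ≈ -1506.3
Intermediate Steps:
y(g) = g - 2*(6 + g)/g (y(g) = (g*g)/g - 4*(g + 6)/(g + g) = g**2/g - 4*(6 + g)/(2*g) = g - 4*(6 + g)/(2*g) = g - 2*(6 + g)/g)
-63*(16 + y(11)) = -63*(16 + (-2 + 11 - 12/11)) = -63*(16 + 87/11) = -63*263/11 = -16569/11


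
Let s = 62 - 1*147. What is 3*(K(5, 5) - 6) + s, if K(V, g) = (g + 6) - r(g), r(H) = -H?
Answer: -55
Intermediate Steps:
K(V, g) = 6 + 2*g (K(V, g) = (g + 6) - (-1)*g = (6 + g) + g = 6 + 2*g)
s = -85 (s = 62 - 147 = -85)
3*(K(5, 5) - 6) + s = 3*((6 + 2*5) - 6) - 85 = 3*((6 + 10) - 6) - 85 = 3*(16 - 6) - 85 = 3*10 - 85 = 30 - 85 = -55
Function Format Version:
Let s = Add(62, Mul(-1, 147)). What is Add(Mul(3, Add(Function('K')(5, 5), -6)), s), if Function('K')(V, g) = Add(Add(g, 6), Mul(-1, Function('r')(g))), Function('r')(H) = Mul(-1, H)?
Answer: -55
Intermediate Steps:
Function('K')(V, g) = Add(6, Mul(2, g)) (Function('K')(V, g) = Add(Add(g, 6), Mul(-1, Mul(-1, g))) = Add(Add(6, g), g) = Add(6, Mul(2, g)))
s = -85 (s = Add(62, -147) = -85)
Add(Mul(3, Add(Function('K')(5, 5), -6)), s) = Add(Mul(3, Add(Add(6, Mul(2, 5)), -6)), -85) = Add(Mul(3, Add(Add(6, 10), -6)), -85) = Add(Mul(3, Add(16, -6)), -85) = Add(Mul(3, 10), -85) = Add(30, -85) = -55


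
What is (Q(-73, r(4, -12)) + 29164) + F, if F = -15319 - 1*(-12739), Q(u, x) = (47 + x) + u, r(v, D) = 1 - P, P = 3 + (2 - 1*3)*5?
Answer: 26561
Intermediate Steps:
P = -2 (P = 3 + (2 - 3)*5 = 3 - 1*5 = 3 - 5 = -2)
r(v, D) = 3 (r(v, D) = 1 - 1*(-2) = 1 + 2 = 3)
Q(u, x) = 47 + u + x
F = -2580 (F = -15319 + 12739 = -2580)
(Q(-73, r(4, -12)) + 29164) + F = ((47 - 73 + 3) + 29164) - 2580 = (-23 + 29164) - 2580 = 29141 - 2580 = 26561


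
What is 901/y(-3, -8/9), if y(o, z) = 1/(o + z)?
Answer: -31535/9 ≈ -3503.9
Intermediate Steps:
901/y(-3, -8/9) = 901/(1/(-3 - 8/9)) = 901/(1/(-35/9)) = 901/(-9/35) = 901*(-35/9) = -31535/9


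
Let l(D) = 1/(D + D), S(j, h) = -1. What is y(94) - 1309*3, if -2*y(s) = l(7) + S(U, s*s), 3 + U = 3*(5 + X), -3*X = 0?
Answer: -109943/28 ≈ -3926.5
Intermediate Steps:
X = 0 (X = -1/3*0 = 0)
U = 12 (U = -3 + 3*(5 + 0) = -3 + 3*5 = -3 + 15 = 12)
l(D) = 1/(2*D)
y(s) = 13/28 (y(s) = -((1/2)/7 - 1)/2 = -((1/2)*(1/7) - 1)/2 = -(1/14 - 1)/2 = -1/2*(-13/14) = 13/28)
y(94) - 1309*3 = 13/28 - 1309*3 = 13/28 - 3927 = -109943/28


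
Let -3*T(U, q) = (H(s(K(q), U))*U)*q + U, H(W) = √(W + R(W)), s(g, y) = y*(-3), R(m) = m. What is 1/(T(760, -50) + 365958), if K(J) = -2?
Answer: 1645671/3894149564498 - 114000*I*√285/1947074782249 ≈ 4.226e-7 - 9.8843e-7*I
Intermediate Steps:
s(g, y) = -3*y
H(W) = √2*√W (H(W) = √(W + W) = √(2*W) = √2*√W)
T(U, q) = -U/3 - U*q*√6*√(-U)/3 (T(U, q) = -(((√2*√(-3*U))*U)*q + U)/3 = -(((√2*(√3*√(-U)))*U)*q + U)/3 = -(((√6*√(-U))*U)*q + U)/3 = -((U*√6*√(-U))*q + U)/3 = -(U*q*√6*√(-U) + U)/3 = -(U + U*q*√6*√(-U))/3 = -U/3 - U*q*√6*√(-U)/3)
1/(T(760, -50) + 365958) = 1/(-⅓*760*(1 - 50*√6*√(-1*760)) + 365958) = 1/(-⅓*760*(1 - 50*√6*√(-760)) + 365958) = 1/(-⅓*760*(1 - 50*√6*2*I*√190) + 365958) = 1/(-⅓*760*(1 - 200*I*√285) + 365958) = 1/((-760/3 + 152000*I*√285/3) + 365958) = 1/(1097114/3 + 152000*I*√285/3)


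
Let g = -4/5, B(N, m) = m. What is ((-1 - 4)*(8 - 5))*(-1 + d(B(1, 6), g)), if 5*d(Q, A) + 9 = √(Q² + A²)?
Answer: 42 - 6*√229/5 ≈ 23.841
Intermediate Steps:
g = -⅘ (g = -4*⅕ = -⅘ ≈ -0.80000)
d(Q, A) = -9/5 + √(A² + Q²)/5 (d(Q, A) = -9/5 + √(Q² + A²)/5 = -9/5 + √(A² + Q²)/5)
((-1 - 4)*(8 - 5))*(-1 + d(B(1, 6), g)) = ((-1 - 4)*(8 - 5))*(-1 + (-9/5 + √((-⅘)² + 6²)/5)) = (-5*3)*(-1 + (-9/5 + √(16/25 + 36)/5)) = -15*(-1 + (-9/5 + √(916/25)/5)) = -15*(-1 + (-9/5 + (2*√229/5)/5)) = -15*(-1 + (-9/5 + 2*√229/25)) = -15*(-14/5 + 2*√229/25) = 42 - 6*√229/5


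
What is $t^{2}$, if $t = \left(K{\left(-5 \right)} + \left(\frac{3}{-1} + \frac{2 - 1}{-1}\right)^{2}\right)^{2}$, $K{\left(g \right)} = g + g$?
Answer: $1296$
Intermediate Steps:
$K{\left(g \right)} = 2 g$
$t = 36$ ($t = \left(2 \left(-5\right) + \left(\frac{3}{-1} + \frac{2 - 1}{-1}\right)^{2}\right)^{2} = \left(-10 + \left(3 \left(-1\right) + \left(2 - 1\right) \left(-1\right)\right)^{2}\right)^{2} = \left(-10 + \left(-3 + 1 \left(-1\right)\right)^{2}\right)^{2} = \left(-10 + \left(-3 - 1\right)^{2}\right)^{2} = \left(-10 + \left(-4\right)^{2}\right)^{2} = \left(-10 + 16\right)^{2} = 6^{2} = 36$)
$t^{2} = 36^{2} = 1296$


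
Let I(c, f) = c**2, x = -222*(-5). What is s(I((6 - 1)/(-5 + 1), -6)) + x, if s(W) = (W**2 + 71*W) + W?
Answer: 313585/256 ≈ 1224.9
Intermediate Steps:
x = 1110
s(W) = W**2 + 72*W
s(I((6 - 1)/(-5 + 1), -6)) + x = ((6 - 1)/(-5 + 1))**2*(72 + ((6 - 1)/(-5 + 1))**2) + 1110 = (5/(-4))**2*(72 + (5/(-4))**2) + 1110 = (5*(-1/4))**2*(72 + (5*(-1/4))**2) + 1110 = (-5/4)**2*(72 + (-5/4)**2) + 1110 = 25*(72 + 25/16)/16 + 1110 = (25/16)*(1177/16) + 1110 = 29425/256 + 1110 = 313585/256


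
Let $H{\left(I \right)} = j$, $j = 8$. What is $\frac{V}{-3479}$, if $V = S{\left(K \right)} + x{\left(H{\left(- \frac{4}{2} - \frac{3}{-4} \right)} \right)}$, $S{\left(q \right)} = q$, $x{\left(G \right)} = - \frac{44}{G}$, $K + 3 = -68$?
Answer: $\frac{153}{6958} \approx 0.021989$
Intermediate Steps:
$K = -71$ ($K = -3 - 68 = -71$)
$H{\left(I \right)} = 8$
$V = - \frac{153}{2}$ ($V = -71 - \frac{44}{8} = -71 - \frac{11}{2} = - \frac{153}{2} \approx -76.5$)
$\frac{V}{-3479} = - \frac{153}{2 \left(-3479\right)} = \left(- \frac{153}{2}\right) \left(- \frac{1}{3479}\right) = \frac{153}{6958}$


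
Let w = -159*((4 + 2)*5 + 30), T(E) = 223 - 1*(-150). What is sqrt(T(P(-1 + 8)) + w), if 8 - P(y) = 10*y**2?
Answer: I*sqrt(9167) ≈ 95.745*I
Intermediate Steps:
P(y) = 8 - 10*y**2
T(E) = 373 (T(E) = 223 + 150 = 373)
w = -9540 (w = -159*(6*5 + 30) = -159*(30 + 30) = -159*60 = -9540)
sqrt(T(P(-1 + 8)) + w) = sqrt(373 - 9540) = sqrt(-9167) = I*sqrt(9167)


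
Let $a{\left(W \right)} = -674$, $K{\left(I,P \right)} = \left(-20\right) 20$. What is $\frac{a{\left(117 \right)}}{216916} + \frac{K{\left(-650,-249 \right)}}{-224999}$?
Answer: $- \frac{32441463}{24402941542} \approx -0.0013294$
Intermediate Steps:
$K{\left(I,P \right)} = -400$
$\frac{a{\left(117 \right)}}{216916} + \frac{K{\left(-650,-249 \right)}}{-224999} = - \frac{674}{216916} - \frac{400}{-224999} = \left(-674\right) \frac{1}{216916} - - \frac{400}{224999} = - \frac{337}{108458} + \frac{400}{224999} = - \frac{32441463}{24402941542}$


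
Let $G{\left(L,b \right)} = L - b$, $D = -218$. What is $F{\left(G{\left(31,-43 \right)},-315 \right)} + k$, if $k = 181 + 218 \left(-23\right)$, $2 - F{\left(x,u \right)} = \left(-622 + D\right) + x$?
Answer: $-4065$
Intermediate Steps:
$F{\left(x,u \right)} = 842 - x$ ($F{\left(x,u \right)} = 2 - \left(\left(-622 - 218\right) + x\right) = 2 - \left(-840 + x\right) = 842 - x$)
$k = -4833$ ($k = 181 - 5014 = -4833$)
$F{\left(G{\left(31,-43 \right)},-315 \right)} + k = \left(842 - \left(31 - -43\right)\right) - 4833 = \left(842 - \left(31 + 43\right)\right) - 4833 = \left(842 - 74\right) - 4833 = 768 - 4833 = -4065$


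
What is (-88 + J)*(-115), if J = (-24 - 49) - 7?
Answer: 19320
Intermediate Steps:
J = -80 (J = -73 - 7 = -80)
(-88 + J)*(-115) = (-88 - 80)*(-115) = -168*(-115) = 19320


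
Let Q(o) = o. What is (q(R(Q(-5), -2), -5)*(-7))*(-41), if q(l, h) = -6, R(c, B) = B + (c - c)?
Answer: -1722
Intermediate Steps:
R(c, B) = B (R(c, B) = B + 0 = B)
(q(R(Q(-5), -2), -5)*(-7))*(-41) = -6*(-7)*(-41) = 42*(-41) = -1722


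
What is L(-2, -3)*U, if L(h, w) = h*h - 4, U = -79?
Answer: 0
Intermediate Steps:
L(h, w) = -4 + h**2 (L(h, w) = h**2 - 4 = -4 + h**2)
L(-2, -3)*U = (-4 + (-2)**2)*(-79) = (-4 + 4)*(-79) = 0*(-79) = 0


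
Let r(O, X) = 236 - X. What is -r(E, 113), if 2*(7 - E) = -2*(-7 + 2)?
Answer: -123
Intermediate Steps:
E = 2 (E = 7 - (-1)*(-7 + 2) = 7 - (-1)*(-5) = 7 - ½*10 = 7 - 5 = 2)
-r(E, 113) = -(236 - 1*113) = -(236 - 113) = -1*123 = -123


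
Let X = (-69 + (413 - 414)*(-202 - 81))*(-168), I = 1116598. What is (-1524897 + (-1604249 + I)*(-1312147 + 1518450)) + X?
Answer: -100605425102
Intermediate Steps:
X = -35952 (X = (-69 - 1*(-283))*(-168) = (-69 + 283)*(-168) = 214*(-168) = -35952)
(-1524897 + (-1604249 + I)*(-1312147 + 1518450)) + X = (-1524897 + (-1604249 + 1116598)*(-1312147 + 1518450)) - 35952 = (-1524897 - 487651*206303) - 35952 = (-1524897 - 100603864253) - 35952 = -100605389150 - 35952 = -100605425102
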